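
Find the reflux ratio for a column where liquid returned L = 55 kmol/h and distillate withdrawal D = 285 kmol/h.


Reflux ratio definition: R = L / D (liquid returned / distillate withdrawn)
L = 55 kmol/h, D = 285 kmol/h
R = 55 / 285 = 0.1930

0.1930


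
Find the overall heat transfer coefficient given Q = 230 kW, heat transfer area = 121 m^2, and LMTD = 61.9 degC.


From Q = U*A*LMTD, U = Q / (A * LMTD)
U = 230 / (121 * 61.9) = 230 / 7489.9 = 0.03071

0.03071 kW/(m^2*K)


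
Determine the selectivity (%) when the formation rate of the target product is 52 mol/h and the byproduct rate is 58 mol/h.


Selectivity = desired / (desired + undesired) * 100
Total products = 52 + 58 = 110 mol/h
S = 52 / 110 * 100
= 0.4727 * 100
= 47.27 %

47.27 %


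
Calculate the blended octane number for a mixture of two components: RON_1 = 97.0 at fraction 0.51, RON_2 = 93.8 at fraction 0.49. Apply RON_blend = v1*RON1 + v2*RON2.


Linear blending: RON_blend = sum(vi * RONi)
Contribution 1: 0.51 * 97.0 = 49.47
Contribution 2: 0.49 * 93.8 = 45.962
RON_blend = 49.47 + 45.962 = 95.432

95.432


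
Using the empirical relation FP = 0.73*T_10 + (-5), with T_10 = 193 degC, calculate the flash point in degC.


FP = 0.73 * 193 + (-5) = 135.89

135.89 degC


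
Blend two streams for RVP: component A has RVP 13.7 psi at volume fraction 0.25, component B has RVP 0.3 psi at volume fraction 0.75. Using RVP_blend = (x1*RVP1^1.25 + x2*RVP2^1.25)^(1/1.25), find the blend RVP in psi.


Chevron index: RVP_blend = (sum xi*RVPi^1.25)^(1/1.25)
RVP^1.25 terms: 0.25 * 13.7^1.25 + 0.75 * 0.3^1.25 = 6.75584
RVP_blend = 6.75584^(1/1.25) = 4.610

4.610 psi


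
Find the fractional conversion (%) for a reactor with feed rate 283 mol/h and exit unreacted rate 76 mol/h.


X = (F_in - F_out) / F_in * 100
Moles reacted = 283 - 76 = 207
X = 207 / 283 * 100
= 0.7314 * 100
= 73.14 %

73.14 %


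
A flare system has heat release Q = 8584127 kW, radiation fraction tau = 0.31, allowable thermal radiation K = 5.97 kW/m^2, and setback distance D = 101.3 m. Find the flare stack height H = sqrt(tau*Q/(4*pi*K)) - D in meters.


tau*Q/(4*pi*K) = 0.31 * 8584127 / (4 * pi * 5.97) = 35471
sqrt(35471) = 188.337
H = 188.337 - 101.3 = 87.04

87.04 m


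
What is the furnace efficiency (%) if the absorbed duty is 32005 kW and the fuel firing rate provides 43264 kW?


Furnace efficiency = Q_absorbed / Q_fuel * 100
= 32005 / 43264 * 100 = 73.98

73.98 %


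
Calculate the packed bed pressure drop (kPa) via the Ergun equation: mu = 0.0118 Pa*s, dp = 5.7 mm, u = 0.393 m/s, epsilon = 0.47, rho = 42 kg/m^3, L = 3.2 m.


dp = 5.7 mm = 0.0057 m
Viscous term = 150*0.0118*0.393*(1-0.47)^2 / (0.0057^2*0.47^3) = 57926.1
Inertial term = 1.75*42*0.393^2*(1-0.47) / (0.0057*0.47^3) = 10166.7
dP/L = 57926.1 + 10166.7 = 68092.8 Pa/m
dP = 68092.8 * 3.2 / 1000 = 217.9 kPa

217.9 kPa


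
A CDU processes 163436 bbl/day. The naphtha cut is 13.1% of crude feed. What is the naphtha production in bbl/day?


Crude throughput = 163436 bbl/day
Fraction yield = 13.1%
yield = throughput * fraction / 100
yield = 163436 * 13.1 / 100 = 21410.116

21410.116 bbl/day


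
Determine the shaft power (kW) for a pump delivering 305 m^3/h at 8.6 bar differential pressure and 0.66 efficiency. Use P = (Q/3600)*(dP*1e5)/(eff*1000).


Q = 305 / 3600 = 0.0847222 m^3/s
P = 0.0847222 * (8.6 * 1e5) / 0.66 / 1000 = 110.4

110.4 kW


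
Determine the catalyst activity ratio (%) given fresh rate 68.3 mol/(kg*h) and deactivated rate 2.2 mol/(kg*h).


Activity (%) = (rate_used / rate_fresh) * 100
rate_used = 2.2, rate_fresh = 68.3
= (2.2 / 68.3) * 100
= 0.03221 * 100 = 3.221

3.221 %


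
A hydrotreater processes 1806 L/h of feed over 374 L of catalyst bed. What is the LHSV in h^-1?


LHSV = volumetric feed rate / catalyst volume
= 1806 L/h / 374 L
= 4.829 h^-1

4.829 h^-1


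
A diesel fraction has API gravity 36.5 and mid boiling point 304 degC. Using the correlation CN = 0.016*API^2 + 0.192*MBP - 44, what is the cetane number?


CN = 0.016 * 36.5^2 + 0.192 * 304 - 44
CN = 21.316 + 58.368 - 44 = 35.684

35.684


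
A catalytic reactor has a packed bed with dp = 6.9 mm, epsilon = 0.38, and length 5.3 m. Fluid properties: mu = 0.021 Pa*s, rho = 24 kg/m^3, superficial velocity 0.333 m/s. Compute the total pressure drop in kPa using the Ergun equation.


dp = 6.9 mm = 0.0069 m
Viscous term = 150*0.021*0.333*(1-0.38)^2 / (0.0069^2*0.38^3) = 154344
Inertial term = 1.75*24*0.333^2*(1-0.38) / (0.0069*0.38^3) = 7626.58
dP/L = 154344 + 7626.58 = 161971 Pa/m
dP = 161971 * 5.3 / 1000 = 858.4 kPa

858.4 kPa


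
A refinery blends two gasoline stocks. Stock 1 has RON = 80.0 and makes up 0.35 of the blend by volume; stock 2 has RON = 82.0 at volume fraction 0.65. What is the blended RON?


Linear blending: RON_blend = sum(vi * RONi)
Contribution 1: 0.35 * 80.0 = 28
Contribution 2: 0.65 * 82.0 = 53.3
RON_blend = 28 + 53.3 = 81.3

81.3


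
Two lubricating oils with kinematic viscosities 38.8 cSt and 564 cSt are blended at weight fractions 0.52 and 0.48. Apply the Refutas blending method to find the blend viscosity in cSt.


Refutas method: VBN_i = 14.534*ln(ln(visc_i + 0.8)) + 10.975, blended linearly by mass fraction; since VBN is linear in VBI_i = ln(ln(visc_i + 0.8)) and the fractions sum to 1, blend VBI directly: visc = exp(exp(VBI_blend)) - 0.8
VBI_1 = ln(ln(38.8 + 0.8)) = 1.30259
VBI_2 = ln(ln(564 + 0.8)) = 1.84632
VBI_blend = 0.52 * 1.30259 + 0.48 * 1.84632 = 1.56358
visc_blend = exp(exp(1.56358)) - 0.8 = 117.8

117.8 cSt


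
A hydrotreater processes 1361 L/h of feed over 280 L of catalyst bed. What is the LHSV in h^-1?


LHSV = volumetric feed rate / catalyst volume
= 1361 L/h / 280 L
= 4.861 h^-1

4.861 h^-1


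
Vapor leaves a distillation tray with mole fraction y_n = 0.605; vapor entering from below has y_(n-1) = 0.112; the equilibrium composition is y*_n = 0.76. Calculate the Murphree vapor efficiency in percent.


Murphree vapor efficiency: EMV = (y_n - y_(n-1)) / (y*_n - y_(n-1)) * 100
EMV = (0.605 - 0.112) / (0.76 - 0.112) * 100 = 0.493 / 0.648 * 100 = 76.08

76.08 %


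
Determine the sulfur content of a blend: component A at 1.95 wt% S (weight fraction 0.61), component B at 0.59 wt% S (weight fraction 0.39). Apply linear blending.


Linear sulfur blending: S_blend = x1*S1 + x2*S2
Contribution 1: 0.61 * 1.95 = 1.1895 wt%
Contribution 2: 0.39 * 0.59 = 0.2301 wt%
S_blend = 1.1895 + 0.2301 = 1.4196

1.4196 wt%


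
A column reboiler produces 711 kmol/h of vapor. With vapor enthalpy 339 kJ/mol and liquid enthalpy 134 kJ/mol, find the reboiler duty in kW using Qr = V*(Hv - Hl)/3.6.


Qr = 711 * (339 - 134) / 3.6 = 711 * 205 / 3.6 = 40490

40490 kW


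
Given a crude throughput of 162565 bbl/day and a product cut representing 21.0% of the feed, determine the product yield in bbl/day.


Crude throughput = 162565 bbl/day
Fraction yield = 21.0%
yield = throughput * fraction / 100
yield = 162565 * 21.0 / 100 = 34138.65

34138.65 bbl/day


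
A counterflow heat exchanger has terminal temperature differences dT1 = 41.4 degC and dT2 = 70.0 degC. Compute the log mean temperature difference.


LMTD = (dT1 - dT2) / ln(dT1/dT2)
= (41.4 - 70.0) / ln(41.4 / 70.0) = -28.6 / -0.525214 = 54.45

54.45 degC


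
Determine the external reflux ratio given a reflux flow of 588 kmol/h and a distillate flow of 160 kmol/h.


Reflux ratio definition: R = L / D (liquid returned / distillate withdrawn)
L = 588 kmol/h, D = 160 kmol/h
R = 588 / 160 = 3.675

3.675


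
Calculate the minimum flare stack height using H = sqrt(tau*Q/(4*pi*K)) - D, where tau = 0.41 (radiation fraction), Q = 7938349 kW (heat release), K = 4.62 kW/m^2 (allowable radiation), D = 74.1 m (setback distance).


tau*Q/(4*pi*K) = 0.41 * 7938349 / (4 * pi * 4.62) = 56061.2
sqrt(56061.2) = 236.772
H = 236.772 - 74.1 = 162.7

162.7 m


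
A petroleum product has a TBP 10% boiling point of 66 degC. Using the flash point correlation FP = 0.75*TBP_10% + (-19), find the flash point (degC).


FP = 0.75 * 66 + (-19) = 30.5

30.5 degC


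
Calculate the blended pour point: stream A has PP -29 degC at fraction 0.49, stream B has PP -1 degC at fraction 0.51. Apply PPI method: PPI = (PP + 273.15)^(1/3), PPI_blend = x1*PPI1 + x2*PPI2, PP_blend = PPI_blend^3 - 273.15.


PPI_1 = (-29 + 273.15)^(1/3) = 6.25008
PPI_2 = (-1 + 273.15)^(1/3) = 6.480414
PPI_blend = 0.49 * 6.25008 + 0.51 * 6.480414 = 6.36755
PP_blend = 6.36755^3 - 273.15 = 258.1767 - 273.15 = -14.97

-14.97 degC


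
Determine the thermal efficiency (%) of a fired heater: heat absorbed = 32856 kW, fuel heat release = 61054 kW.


Furnace efficiency = Q_absorbed / Q_fuel * 100
= 32856 / 61054 * 100 = 53.81

53.81 %


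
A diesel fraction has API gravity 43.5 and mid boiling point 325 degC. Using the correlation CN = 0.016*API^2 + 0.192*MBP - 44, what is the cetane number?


CN = 0.016 * 43.5^2 + 0.192 * 325 - 44
CN = 30.276 + 62.4 - 44 = 48.676

48.676


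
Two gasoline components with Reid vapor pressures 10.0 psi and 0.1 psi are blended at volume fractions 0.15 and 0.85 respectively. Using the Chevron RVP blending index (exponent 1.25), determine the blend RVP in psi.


Chevron index: RVP_blend = (sum xi*RVPi^1.25)^(1/1.25)
RVP^1.25 terms: 0.15 * 10.0^1.25 + 0.85 * 0.1^1.25 = 2.71522
RVP_blend = 2.71522^(1/1.25) = 2.224

2.224 psi


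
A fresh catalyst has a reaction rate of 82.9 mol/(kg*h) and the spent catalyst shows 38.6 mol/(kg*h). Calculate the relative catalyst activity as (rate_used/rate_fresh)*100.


Activity (%) = (rate_used / rate_fresh) * 100
rate_used = 38.6, rate_fresh = 82.9
= (38.6 / 82.9) * 100
= 0.4656 * 100 = 46.56

46.56 %


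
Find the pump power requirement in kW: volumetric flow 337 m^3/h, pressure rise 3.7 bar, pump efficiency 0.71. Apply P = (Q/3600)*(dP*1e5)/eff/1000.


Q = 337 / 3600 = 0.0936111 m^3/s
P = 0.0936111 * (3.7 * 1e5) / 0.71 / 1000 = 48.78

48.78 kW


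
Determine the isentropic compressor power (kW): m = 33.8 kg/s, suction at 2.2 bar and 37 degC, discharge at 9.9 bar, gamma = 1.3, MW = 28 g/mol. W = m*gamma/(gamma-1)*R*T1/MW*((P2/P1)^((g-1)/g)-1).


Isentropic work: W = m*(gamma/(gamma-1))*(R*T1/MW)*((P2/P1)^((gamma-1)/gamma) - 1)
T1 = 37 + 273.15 = 310.15 K
Pressure ratio = 9.9 / 2.2 = 4.5
Exponent = (1.3 - 1)/1.3 = 0.230769
(P2/P1)^exp - 1 = 4.5^0.230769 - 1 = 0.41495
W = 33.8 * 1.3 / 0.3 * 8.314 * 310.15 / 28 * 0.41495 = 5597

5597 kW


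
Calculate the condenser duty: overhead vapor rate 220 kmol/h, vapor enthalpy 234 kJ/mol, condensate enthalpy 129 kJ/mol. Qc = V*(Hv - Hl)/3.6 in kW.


Qc = 220 * (234 - 129) / 3.6 = 220 * 105 / 3.6 = 6417

6417 kW


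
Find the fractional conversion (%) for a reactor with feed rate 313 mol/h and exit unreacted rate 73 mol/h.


X = (F_in - F_out) / F_in * 100
Moles reacted = 313 - 73 = 240
X = 240 / 313 * 100
= 0.7668 * 100
= 76.68 %

76.68 %


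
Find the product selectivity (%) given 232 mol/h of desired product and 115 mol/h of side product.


Selectivity = desired / (desired + undesired) * 100
Total products = 232 + 115 = 347 mol/h
S = 232 / 347 * 100
= 0.6686 * 100
= 66.86 %

66.86 %


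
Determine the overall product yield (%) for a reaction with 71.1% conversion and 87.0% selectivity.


Overall yield = conversion (%) * selectivity (%) / 100
Conversion = 71.1%, Selectivity = 87.0%
Y = 71.1 * 87.0 / 100
= 61.857 %

61.857 %


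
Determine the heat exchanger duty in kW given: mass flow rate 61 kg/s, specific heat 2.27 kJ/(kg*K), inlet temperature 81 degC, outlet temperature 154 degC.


Q = m_dot * cp * delta_T
delta_T = 154 - 81 = 73 K
Q = 61 * 2.27 * 73
= 138.47 * 73
= 10108.31 kW

10108.31 kW


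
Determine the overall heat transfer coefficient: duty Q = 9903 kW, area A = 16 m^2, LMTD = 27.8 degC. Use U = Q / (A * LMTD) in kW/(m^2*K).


From Q = U*A*LMTD, U = Q / (A * LMTD)
U = 9903 / (16 * 27.8) = 9903 / 444.8 = 22.26

22.26 kW/(m^2*K)


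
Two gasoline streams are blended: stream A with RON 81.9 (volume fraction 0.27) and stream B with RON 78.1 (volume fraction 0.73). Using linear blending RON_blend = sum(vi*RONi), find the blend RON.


Linear blending: RON_blend = sum(vi * RONi)
Contribution 1: 0.27 * 81.9 = 22.113
Contribution 2: 0.73 * 78.1 = 57.013
RON_blend = 22.113 + 57.013 = 79.126

79.126


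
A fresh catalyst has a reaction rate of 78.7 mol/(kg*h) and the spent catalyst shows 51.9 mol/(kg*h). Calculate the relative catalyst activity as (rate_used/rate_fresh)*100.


Activity (%) = (rate_used / rate_fresh) * 100
rate_used = 51.9, rate_fresh = 78.7
= (51.9 / 78.7) * 100
= 0.6595 * 100 = 65.95

65.95 %


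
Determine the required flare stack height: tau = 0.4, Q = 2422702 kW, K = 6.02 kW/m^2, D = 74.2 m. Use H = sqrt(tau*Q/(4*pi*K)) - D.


tau*Q/(4*pi*K) = 0.4 * 2422702 / (4 * pi * 6.02) = 12810.1
sqrt(12810.1) = 113.182
H = 113.182 - 74.2 = 38.98

38.98 m


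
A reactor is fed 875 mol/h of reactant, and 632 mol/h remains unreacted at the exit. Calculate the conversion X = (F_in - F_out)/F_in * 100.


X = (F_in - F_out) / F_in * 100
Moles reacted = 875 - 632 = 243
X = 243 / 875 * 100
= 0.2777 * 100
= 27.77 %

27.77 %


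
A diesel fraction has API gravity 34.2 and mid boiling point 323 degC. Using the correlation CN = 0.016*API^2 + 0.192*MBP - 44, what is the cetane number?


CN = 0.016 * 34.2^2 + 0.192 * 323 - 44
CN = 18.71424 + 62.016 - 44 = 36.73024

36.73024


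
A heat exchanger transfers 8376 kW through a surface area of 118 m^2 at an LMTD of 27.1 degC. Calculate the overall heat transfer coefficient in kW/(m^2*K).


From Q = U*A*LMTD, U = Q / (A * LMTD)
U = 8376 / (118 * 27.1) = 8376 / 3197.8 = 2.619

2.619 kW/(m^2*K)


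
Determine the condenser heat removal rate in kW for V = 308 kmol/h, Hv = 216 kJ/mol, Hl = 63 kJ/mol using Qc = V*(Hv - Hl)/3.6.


Qc = 308 * (216 - 63) / 3.6 = 308 * 153 / 3.6 = 13090

13090 kW


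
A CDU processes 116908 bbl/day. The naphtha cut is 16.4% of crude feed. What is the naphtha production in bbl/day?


Crude throughput = 116908 bbl/day
Fraction yield = 16.4%
yield = throughput * fraction / 100
yield = 116908 * 16.4 / 100 = 19172.912

19172.912 bbl/day


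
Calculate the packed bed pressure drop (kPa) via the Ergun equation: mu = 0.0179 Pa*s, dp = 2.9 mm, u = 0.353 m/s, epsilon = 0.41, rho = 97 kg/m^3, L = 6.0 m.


dp = 2.9 mm = 0.0029 m
Viscous term = 150*0.0179*0.353*(1-0.41)^2 / (0.0029^2*0.41^3) = 569214
Inertial term = 1.75*97*0.353^2*(1-0.41) / (0.0029*0.41^3) = 62439.8
dP/L = 569214 + 62439.8 = 631654 Pa/m
dP = 631654 * 6.0 / 1000 = 3790 kPa

3790 kPa


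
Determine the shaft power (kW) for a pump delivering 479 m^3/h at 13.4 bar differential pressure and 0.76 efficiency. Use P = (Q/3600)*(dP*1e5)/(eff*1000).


Q = 479 / 3600 = 0.133056 m^3/s
P = 0.133056 * (13.4 * 1e5) / 0.76 / 1000 = 234.6

234.6 kW


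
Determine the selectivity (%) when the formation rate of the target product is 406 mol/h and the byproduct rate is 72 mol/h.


Selectivity = desired / (desired + undesired) * 100
Total products = 406 + 72 = 478 mol/h
S = 406 / 478 * 100
= 0.8494 * 100
= 84.94 %

84.94 %


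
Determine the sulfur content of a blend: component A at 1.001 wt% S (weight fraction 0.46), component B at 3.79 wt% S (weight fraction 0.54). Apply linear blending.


Linear sulfur blending: S_blend = x1*S1 + x2*S2
Contribution 1: 0.46 * 1.001 = 0.46046 wt%
Contribution 2: 0.54 * 3.79 = 2.0466 wt%
S_blend = 0.46046 + 2.0466 = 2.50706

2.50706 wt%


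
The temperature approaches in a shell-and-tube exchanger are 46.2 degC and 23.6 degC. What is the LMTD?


LMTD = (dT1 - dT2) / ln(dT1/dT2)
= (46.2 - 23.6) / ln(46.2 / 23.6) = 22.6 / 0.671733 = 33.64

33.64 degC


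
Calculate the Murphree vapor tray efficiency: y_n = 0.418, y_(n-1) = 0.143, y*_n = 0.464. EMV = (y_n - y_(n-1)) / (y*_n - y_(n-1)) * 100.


Murphree vapor efficiency: EMV = (y_n - y_(n-1)) / (y*_n - y_(n-1)) * 100
EMV = (0.418 - 0.143) / (0.464 - 0.143) * 100 = 0.275 / 0.321 * 100 = 85.67

85.67 %


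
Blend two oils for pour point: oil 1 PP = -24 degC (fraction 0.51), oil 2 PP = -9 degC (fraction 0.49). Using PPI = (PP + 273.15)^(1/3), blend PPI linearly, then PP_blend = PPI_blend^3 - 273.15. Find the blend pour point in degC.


PPI_1 = (-24 + 273.15)^(1/3) = 6.292458
PPI_2 = (-9 + 273.15)^(1/3) = 6.416283
PPI_blend = 0.51 * 6.292458 + 0.49 * 6.416283 = 6.353132
PP_blend = 6.353132^3 - 273.15 = 256.4269 - 273.15 = -16.72

-16.72 degC


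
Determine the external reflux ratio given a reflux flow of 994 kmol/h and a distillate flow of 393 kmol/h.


Reflux ratio definition: R = L / D (liquid returned / distillate withdrawn)
L = 994 kmol/h, D = 393 kmol/h
R = 994 / 393 = 2.529

2.529


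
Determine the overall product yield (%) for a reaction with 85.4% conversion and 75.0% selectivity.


Overall yield = conversion (%) * selectivity (%) / 100
Conversion = 85.4%, Selectivity = 75.0%
Y = 85.4 * 75.0 / 100
= 64.05 %

64.05 %


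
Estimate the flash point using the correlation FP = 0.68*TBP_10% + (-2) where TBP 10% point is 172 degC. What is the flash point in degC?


FP = 0.68 * 172 + (-2) = 114.96

114.96 degC


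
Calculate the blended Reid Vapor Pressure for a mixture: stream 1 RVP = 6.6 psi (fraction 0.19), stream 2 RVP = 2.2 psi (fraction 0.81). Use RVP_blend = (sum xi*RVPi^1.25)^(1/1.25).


Chevron index: RVP_blend = (sum xi*RVPi^1.25)^(1/1.25)
RVP^1.25 terms: 0.19 * 6.6^1.25 + 0.81 * 2.2^1.25 = 4.18021
RVP_blend = 4.18021^(1/1.25) = 3.140

3.140 psi


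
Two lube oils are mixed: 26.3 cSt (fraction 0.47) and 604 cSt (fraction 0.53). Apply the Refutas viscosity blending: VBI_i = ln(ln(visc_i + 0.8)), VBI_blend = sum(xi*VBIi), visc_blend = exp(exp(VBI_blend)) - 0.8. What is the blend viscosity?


Refutas method: VBN_i = 14.534*ln(ln(visc_i + 0.8)) + 10.975, blended linearly by mass fraction; since VBN is linear in VBI_i = ln(ln(visc_i + 0.8)) and the fractions sum to 1, blend VBI directly: visc = exp(exp(VBI_blend)) - 0.8
VBI_1 = ln(ln(26.3 + 0.8)) = 1.19378
VBI_2 = ln(ln(604 + 0.8)) = 1.85706
VBI_blend = 0.47 * 1.19378 + 0.53 * 1.85706 = 1.54532
visc_blend = exp(exp(1.54532)) - 0.8 = 108.0

108.0 cSt


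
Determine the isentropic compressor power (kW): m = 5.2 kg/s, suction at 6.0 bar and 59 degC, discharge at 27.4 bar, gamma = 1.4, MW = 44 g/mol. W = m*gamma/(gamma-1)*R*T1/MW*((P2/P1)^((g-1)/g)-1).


Isentropic work: W = m*(gamma/(gamma-1))*(R*T1/MW)*((P2/P1)^((gamma-1)/gamma) - 1)
T1 = 59 + 273.15 = 332.15 K
Pressure ratio = 27.4 / 6.0 = 4.56667
Exponent = (1.4 - 1)/1.4 = 0.285714
(P2/P1)^exp - 1 = 4.56667^0.285714 - 1 = 0.543323
W = 5.2 * 1.4 / 0.4 * 8.314 * 332.15 / 44 * 0.543323 = 620.6

620.6 kW


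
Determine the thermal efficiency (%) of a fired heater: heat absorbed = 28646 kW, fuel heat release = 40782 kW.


Furnace efficiency = Q_absorbed / Q_fuel * 100
= 28646 / 40782 * 100 = 70.24

70.24 %


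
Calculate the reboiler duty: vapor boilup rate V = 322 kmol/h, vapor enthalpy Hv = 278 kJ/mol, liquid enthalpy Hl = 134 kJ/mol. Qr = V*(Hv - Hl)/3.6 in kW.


Qr = 322 * (278 - 134) / 3.6 = 322 * 144 / 3.6 = 12880

12880 kW


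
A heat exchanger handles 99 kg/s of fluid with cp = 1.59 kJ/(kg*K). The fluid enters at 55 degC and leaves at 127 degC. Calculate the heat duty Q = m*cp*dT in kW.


Q = m_dot * cp * delta_T
delta_T = 127 - 55 = 72 K
Q = 99 * 1.59 * 72
= 157.41 * 72
= 11333.52 kW

11333.52 kW


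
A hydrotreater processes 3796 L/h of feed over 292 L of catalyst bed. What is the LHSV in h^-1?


LHSV = volumetric feed rate / catalyst volume
= 3796 L/h / 292 L
= 13.00 h^-1

13.00 h^-1


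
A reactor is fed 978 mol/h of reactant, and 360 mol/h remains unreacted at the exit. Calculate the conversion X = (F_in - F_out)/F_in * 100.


X = (F_in - F_out) / F_in * 100
Moles reacted = 978 - 360 = 618
X = 618 / 978 * 100
= 0.6319 * 100
= 63.19 %

63.19 %


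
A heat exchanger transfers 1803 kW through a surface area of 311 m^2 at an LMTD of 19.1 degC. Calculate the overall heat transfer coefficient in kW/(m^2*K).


From Q = U*A*LMTD, U = Q / (A * LMTD)
U = 1803 / (311 * 19.1) = 1803 / 5940.1 = 0.3035

0.3035 kW/(m^2*K)


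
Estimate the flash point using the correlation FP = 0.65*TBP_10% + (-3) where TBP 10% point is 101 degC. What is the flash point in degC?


FP = 0.65 * 101 + (-3) = 62.65

62.65 degC


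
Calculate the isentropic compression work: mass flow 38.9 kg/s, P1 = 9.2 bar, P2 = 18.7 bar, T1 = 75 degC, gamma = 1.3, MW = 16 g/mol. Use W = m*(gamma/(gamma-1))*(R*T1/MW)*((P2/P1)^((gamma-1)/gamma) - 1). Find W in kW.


Isentropic work: W = m*(gamma/(gamma-1))*(R*T1/MW)*((P2/P1)^((gamma-1)/gamma) - 1)
T1 = 75 + 273.15 = 348.15 K
Pressure ratio = 18.7 / 9.2 = 2.03261
Exponent = (1.3 - 1)/1.3 = 0.230769
(P2/P1)^exp - 1 = 2.03261^0.230769 - 1 = 0.177848
W = 38.9 * 1.3 / 0.3 * 8.314 * 348.15 / 16 * 0.177848 = 5423

5423 kW


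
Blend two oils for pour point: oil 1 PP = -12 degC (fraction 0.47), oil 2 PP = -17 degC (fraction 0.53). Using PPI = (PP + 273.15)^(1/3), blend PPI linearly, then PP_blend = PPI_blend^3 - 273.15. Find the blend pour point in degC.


PPI_1 = (-12 + 273.15)^(1/3) = 6.391901
PPI_2 = (-17 + 273.15)^(1/3) = 6.350844
PPI_blend = 0.47 * 6.391901 + 0.53 * 6.350844 = 6.370141
PP_blend = 6.370141^3 - 273.15 = 258.492 - 273.15 = -14.66

-14.66 degC


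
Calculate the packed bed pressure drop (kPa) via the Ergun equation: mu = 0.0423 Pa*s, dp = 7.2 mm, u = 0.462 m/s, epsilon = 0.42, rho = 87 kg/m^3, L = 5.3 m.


dp = 7.2 mm = 0.0072 m
Viscous term = 150*0.0423*0.462*(1-0.42)^2 / (0.0072^2*0.42^3) = 256754
Inertial term = 1.75*87*0.462^2*(1-0.42) / (0.0072*0.42^3) = 35333.7
dP/L = 256754 + 35333.7 = 292088 Pa/m
dP = 292088 * 5.3 / 1000 = 1548 kPa

1548 kPa


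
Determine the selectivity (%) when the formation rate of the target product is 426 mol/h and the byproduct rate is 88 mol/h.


Selectivity = desired / (desired + undesired) * 100
Total products = 426 + 88 = 514 mol/h
S = 426 / 514 * 100
= 0.8288 * 100
= 82.88 %

82.88 %


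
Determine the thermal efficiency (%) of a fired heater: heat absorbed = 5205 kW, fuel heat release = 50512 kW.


Furnace efficiency = Q_absorbed / Q_fuel * 100
= 5205 / 50512 * 100 = 10.30

10.30 %


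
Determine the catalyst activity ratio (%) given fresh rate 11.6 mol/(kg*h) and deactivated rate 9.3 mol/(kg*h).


Activity (%) = (rate_used / rate_fresh) * 100
rate_used = 9.3, rate_fresh = 11.6
= (9.3 / 11.6) * 100
= 0.8017 * 100 = 80.17

80.17 %


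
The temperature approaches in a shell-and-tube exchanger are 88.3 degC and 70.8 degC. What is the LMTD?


LMTD = (dT1 - dT2) / ln(dT1/dT2)
= (88.3 - 70.8) / ln(88.3 / 70.8) = 17.5 / 0.220881 = 79.23

79.23 degC


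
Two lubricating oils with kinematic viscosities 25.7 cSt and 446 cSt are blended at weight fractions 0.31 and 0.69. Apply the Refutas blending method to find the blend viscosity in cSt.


Refutas method: VBN_i = 14.534*ln(ln(visc_i + 0.8)) + 10.975, blended linearly by mass fraction; since VBN is linear in VBI_i = ln(ln(visc_i + 0.8)) and the fractions sum to 1, blend VBI directly: visc = exp(exp(VBI_blend)) - 0.8
VBI_1 = ln(ln(25.7 + 0.8)) = 1.18697
VBI_2 = ln(ln(446 + 0.8)) = 1.80863
VBI_blend = 0.31 * 1.18697 + 0.69 * 1.80863 = 1.61592
visc_blend = exp(exp(1.61592)) - 0.8 = 152.5

152.5 cSt


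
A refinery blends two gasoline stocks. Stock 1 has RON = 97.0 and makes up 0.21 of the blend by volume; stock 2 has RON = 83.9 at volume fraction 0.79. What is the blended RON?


Linear blending: RON_blend = sum(vi * RONi)
Contribution 1: 0.21 * 97.0 = 20.37
Contribution 2: 0.79 * 83.9 = 66.281
RON_blend = 20.37 + 66.281 = 86.651

86.651


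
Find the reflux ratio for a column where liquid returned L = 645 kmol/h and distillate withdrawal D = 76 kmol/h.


Reflux ratio definition: R = L / D (liquid returned / distillate withdrawn)
L = 645 kmol/h, D = 76 kmol/h
R = 645 / 76 = 8.487

8.487


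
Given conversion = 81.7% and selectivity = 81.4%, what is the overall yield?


Overall yield = conversion (%) * selectivity (%) / 100
Conversion = 81.7%, Selectivity = 81.4%
Y = 81.7 * 81.4 / 100
= 66.5038 %

66.5038 %


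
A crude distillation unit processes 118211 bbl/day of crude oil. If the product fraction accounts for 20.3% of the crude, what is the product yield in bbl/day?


Crude throughput = 118211 bbl/day
Fraction yield = 20.3%
yield = throughput * fraction / 100
yield = 118211 * 20.3 / 100 = 23996.833

23996.833 bbl/day


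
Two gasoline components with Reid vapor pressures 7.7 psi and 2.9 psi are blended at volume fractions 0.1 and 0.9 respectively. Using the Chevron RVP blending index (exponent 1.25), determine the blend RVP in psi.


Chevron index: RVP_blend = (sum xi*RVPi^1.25)^(1/1.25)
RVP^1.25 terms: 0.1 * 7.7^1.25 + 0.9 * 2.9^1.25 = 4.68863
RVP_blend = 4.68863^(1/1.25) = 3.442

3.442 psi


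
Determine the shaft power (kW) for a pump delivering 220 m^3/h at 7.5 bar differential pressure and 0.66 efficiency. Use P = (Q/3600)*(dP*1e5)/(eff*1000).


Q = 220 / 3600 = 0.0611111 m^3/s
P = 0.0611111 * (7.5 * 1e5) / 0.66 / 1000 = 69.44

69.44 kW


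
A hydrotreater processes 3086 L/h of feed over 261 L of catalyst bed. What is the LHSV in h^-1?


LHSV = volumetric feed rate / catalyst volume
= 3086 L/h / 261 L
= 11.82 h^-1

11.82 h^-1


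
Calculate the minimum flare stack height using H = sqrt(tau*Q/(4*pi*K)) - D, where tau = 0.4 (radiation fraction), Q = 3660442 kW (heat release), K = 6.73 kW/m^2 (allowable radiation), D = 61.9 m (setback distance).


tau*Q/(4*pi*K) = 0.4 * 3660442 / (4 * pi * 6.73) = 17312.9
sqrt(17312.9) = 131.578
H = 131.578 - 61.9 = 69.68

69.68 m


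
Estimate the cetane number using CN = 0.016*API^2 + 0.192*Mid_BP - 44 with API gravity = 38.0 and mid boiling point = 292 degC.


CN = 0.016 * 38.0^2 + 0.192 * 292 - 44
CN = 23.104 + 56.064 - 44 = 35.168

35.168


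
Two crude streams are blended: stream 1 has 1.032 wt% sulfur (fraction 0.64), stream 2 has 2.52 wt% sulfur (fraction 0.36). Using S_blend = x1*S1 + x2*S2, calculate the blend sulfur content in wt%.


Linear sulfur blending: S_blend = x1*S1 + x2*S2
Contribution 1: 0.64 * 1.032 = 0.66048 wt%
Contribution 2: 0.36 * 2.52 = 0.9072 wt%
S_blend = 0.66048 + 0.9072 = 1.56768

1.56768 wt%


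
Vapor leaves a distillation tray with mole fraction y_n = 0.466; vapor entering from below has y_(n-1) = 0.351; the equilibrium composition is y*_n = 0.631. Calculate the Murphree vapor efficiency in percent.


Murphree vapor efficiency: EMV = (y_n - y_(n-1)) / (y*_n - y_(n-1)) * 100
EMV = (0.466 - 0.351) / (0.631 - 0.351) * 100 = 0.115 / 0.28 * 100 = 41.07

41.07 %


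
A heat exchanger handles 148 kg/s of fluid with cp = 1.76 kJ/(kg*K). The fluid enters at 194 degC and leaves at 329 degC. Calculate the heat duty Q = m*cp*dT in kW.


Q = m_dot * cp * delta_T
delta_T = 329 - 194 = 135 K
Q = 148 * 1.76 * 135
= 260.48 * 135
= 35164.8 kW

35164.8 kW


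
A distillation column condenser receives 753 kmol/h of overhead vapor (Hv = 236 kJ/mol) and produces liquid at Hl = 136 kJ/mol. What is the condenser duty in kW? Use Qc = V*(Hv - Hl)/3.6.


Qc = 753 * (236 - 136) / 3.6 = 753 * 100 / 3.6 = 20920

20920 kW


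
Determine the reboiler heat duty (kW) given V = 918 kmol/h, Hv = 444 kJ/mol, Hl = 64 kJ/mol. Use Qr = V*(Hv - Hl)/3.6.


Qr = 918 * (444 - 64) / 3.6 = 918 * 380 / 3.6 = 96900

96900 kW


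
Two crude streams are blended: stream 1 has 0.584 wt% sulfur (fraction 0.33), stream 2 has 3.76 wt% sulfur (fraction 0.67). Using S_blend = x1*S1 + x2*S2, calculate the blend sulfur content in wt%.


Linear sulfur blending: S_blend = x1*S1 + x2*S2
Contribution 1: 0.33 * 0.584 = 0.19272 wt%
Contribution 2: 0.67 * 3.76 = 2.5192 wt%
S_blend = 0.19272 + 2.5192 = 2.71192

2.71192 wt%


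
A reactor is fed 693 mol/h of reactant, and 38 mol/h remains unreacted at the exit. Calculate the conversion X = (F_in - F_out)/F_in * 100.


X = (F_in - F_out) / F_in * 100
Moles reacted = 693 - 38 = 655
X = 655 / 693 * 100
= 0.9452 * 100
= 94.52 %

94.52 %


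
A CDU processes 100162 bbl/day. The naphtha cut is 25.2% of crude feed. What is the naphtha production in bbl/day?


Crude throughput = 100162 bbl/day
Fraction yield = 25.2%
yield = throughput * fraction / 100
yield = 100162 * 25.2 / 100 = 25240.824

25240.824 bbl/day


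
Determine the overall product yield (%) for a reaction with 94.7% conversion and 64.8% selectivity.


Overall yield = conversion (%) * selectivity (%) / 100
Conversion = 94.7%, Selectivity = 64.8%
Y = 94.7 * 64.8 / 100
= 61.3656 %

61.3656 %


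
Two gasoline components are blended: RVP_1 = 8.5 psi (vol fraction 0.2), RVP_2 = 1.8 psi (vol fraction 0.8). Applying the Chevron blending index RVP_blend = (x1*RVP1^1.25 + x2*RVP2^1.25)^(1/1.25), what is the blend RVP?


Chevron index: RVP_blend = (sum xi*RVPi^1.25)^(1/1.25)
RVP^1.25 terms: 0.2 * 8.5^1.25 + 0.8 * 1.8^1.25 = 4.57065
RVP_blend = 4.57065^(1/1.25) = 3.373

3.373 psi


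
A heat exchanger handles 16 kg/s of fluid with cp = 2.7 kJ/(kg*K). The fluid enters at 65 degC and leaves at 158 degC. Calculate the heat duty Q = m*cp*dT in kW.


Q = m_dot * cp * delta_T
delta_T = 158 - 65 = 93 K
Q = 16 * 2.7 * 93
= 43.2 * 93
= 4017.6 kW

4017.6 kW


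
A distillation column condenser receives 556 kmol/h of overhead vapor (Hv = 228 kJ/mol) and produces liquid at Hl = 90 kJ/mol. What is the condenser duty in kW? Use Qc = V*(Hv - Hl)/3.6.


Qc = 556 * (228 - 90) / 3.6 = 556 * 138 / 3.6 = 21310

21310 kW


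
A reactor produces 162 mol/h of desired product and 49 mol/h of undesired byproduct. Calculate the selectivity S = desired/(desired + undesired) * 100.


Selectivity = desired / (desired + undesired) * 100
Total products = 162 + 49 = 211 mol/h
S = 162 / 211 * 100
= 0.7678 * 100
= 76.78 %

76.78 %


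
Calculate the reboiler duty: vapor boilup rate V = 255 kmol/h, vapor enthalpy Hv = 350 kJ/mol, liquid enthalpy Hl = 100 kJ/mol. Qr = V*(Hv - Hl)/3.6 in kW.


Qr = 255 * (350 - 100) / 3.6 = 255 * 250 / 3.6 = 17710

17710 kW


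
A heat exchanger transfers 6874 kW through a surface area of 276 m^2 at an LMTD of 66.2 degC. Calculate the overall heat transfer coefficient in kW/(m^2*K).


From Q = U*A*LMTD, U = Q / (A * LMTD)
U = 6874 / (276 * 66.2) = 6874 / 18271.2 = 0.3762

0.3762 kW/(m^2*K)


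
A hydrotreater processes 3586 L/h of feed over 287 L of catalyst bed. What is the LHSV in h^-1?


LHSV = volumetric feed rate / catalyst volume
= 3586 L/h / 287 L
= 12.49 h^-1

12.49 h^-1


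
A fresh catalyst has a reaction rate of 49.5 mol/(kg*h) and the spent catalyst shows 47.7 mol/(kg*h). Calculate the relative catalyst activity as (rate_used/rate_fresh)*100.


Activity (%) = (rate_used / rate_fresh) * 100
rate_used = 47.7, rate_fresh = 49.5
= (47.7 / 49.5) * 100
= 0.9636 * 100 = 96.36

96.36 %


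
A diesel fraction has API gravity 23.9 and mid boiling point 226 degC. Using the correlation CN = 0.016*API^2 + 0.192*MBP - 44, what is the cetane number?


CN = 0.016 * 23.9^2 + 0.192 * 226 - 44
CN = 9.13936 + 43.392 - 44 = 8.53136

8.53136


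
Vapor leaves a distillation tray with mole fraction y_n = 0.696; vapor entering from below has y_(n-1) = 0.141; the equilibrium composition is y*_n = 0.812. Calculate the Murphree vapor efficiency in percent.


Murphree vapor efficiency: EMV = (y_n - y_(n-1)) / (y*_n - y_(n-1)) * 100
EMV = (0.696 - 0.141) / (0.812 - 0.141) * 100 = 0.555 / 0.671 * 100 = 82.71

82.71 %


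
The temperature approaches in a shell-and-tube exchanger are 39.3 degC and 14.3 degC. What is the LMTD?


LMTD = (dT1 - dT2) / ln(dT1/dT2)
= (39.3 - 14.3) / ln(39.3 / 14.3) = 25 / 1.01096 = 24.73

24.73 degC


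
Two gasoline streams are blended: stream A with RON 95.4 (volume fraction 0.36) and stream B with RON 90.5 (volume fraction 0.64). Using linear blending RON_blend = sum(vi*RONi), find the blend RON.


Linear blending: RON_blend = sum(vi * RONi)
Contribution 1: 0.36 * 95.4 = 34.344
Contribution 2: 0.64 * 90.5 = 57.92
RON_blend = 34.344 + 57.92 = 92.264

92.264


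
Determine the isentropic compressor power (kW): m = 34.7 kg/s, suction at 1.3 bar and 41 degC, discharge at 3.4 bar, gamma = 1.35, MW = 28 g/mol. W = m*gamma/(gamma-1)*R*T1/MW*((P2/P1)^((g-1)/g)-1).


Isentropic work: W = m*(gamma/(gamma-1))*(R*T1/MW)*((P2/P1)^((gamma-1)/gamma) - 1)
T1 = 41 + 273.15 = 314.15 K
Pressure ratio = 3.4 / 1.3 = 2.61538
Exponent = (1.35 - 1)/1.35 = 0.259259
(P2/P1)^exp - 1 = 2.61538^0.259259 - 1 = 0.283068
W = 34.7 * 1.35 / 0.35 * 8.314 * 314.15 / 28 * 0.283068 = 3534

3534 kW


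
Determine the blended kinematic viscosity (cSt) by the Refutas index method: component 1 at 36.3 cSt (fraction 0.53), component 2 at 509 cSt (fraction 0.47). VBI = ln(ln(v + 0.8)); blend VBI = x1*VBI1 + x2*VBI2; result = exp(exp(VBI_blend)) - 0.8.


Refutas method: VBN_i = 14.534*ln(ln(visc_i + 0.8)) + 10.975, blended linearly by mass fraction; since VBN is linear in VBI_i = ln(ln(visc_i + 0.8)) and the fractions sum to 1, blend VBI directly: visc = exp(exp(VBI_blend)) - 0.8
VBI_1 = ln(ln(36.3 + 0.8)) = 1.28471
VBI_2 = ln(ln(509 + 0.8)) = 1.83002
VBI_blend = 0.53 * 1.28471 + 0.47 * 1.83002 = 1.54101
visc_blend = exp(exp(1.54101)) - 0.8 = 105.8

105.8 cSt


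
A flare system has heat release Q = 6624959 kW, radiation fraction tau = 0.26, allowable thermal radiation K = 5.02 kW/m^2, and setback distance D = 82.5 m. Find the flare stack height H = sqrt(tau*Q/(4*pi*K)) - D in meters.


tau*Q/(4*pi*K) = 0.26 * 6624959 / (4 * pi * 5.02) = 27305
sqrt(27305) = 165.242
H = 165.242 - 82.5 = 82.74

82.74 m


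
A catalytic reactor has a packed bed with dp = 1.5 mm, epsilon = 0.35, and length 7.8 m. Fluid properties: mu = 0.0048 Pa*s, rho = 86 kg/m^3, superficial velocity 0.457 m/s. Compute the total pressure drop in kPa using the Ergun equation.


dp = 1.5 mm = 0.0015 m
Viscous term = 150*0.0048*0.457*(1-0.35)^2 / (0.0015^2*0.35^3) = 1441080
Inertial term = 1.75*86*0.457^2*(1-0.35) / (0.0015*0.35^3) = 317678
dP/L = 1441080 + 317678 = 1758760 Pa/m
dP = 1758760 * 7.8 / 1000 = 13720 kPa

13720 kPa


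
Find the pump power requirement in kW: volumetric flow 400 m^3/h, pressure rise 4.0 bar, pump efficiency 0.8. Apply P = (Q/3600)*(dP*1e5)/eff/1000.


Q = 400 / 3600 = 0.111111 m^3/s
P = 0.111111 * (4.0 * 1e5) / 0.8 / 1000 = 55.56

55.56 kW


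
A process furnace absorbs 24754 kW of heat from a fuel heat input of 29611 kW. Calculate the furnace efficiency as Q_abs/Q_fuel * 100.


Furnace efficiency = Q_absorbed / Q_fuel * 100
= 24754 / 29611 * 100 = 83.60

83.60 %


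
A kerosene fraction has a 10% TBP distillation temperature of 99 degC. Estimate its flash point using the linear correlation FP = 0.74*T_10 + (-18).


FP = 0.74 * 99 + (-18) = 55.26

55.26 degC


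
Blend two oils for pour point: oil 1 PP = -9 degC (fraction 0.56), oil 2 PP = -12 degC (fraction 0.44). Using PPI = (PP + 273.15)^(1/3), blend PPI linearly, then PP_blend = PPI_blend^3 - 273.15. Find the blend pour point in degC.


PPI_1 = (-9 + 273.15)^(1/3) = 6.416283
PPI_2 = (-12 + 273.15)^(1/3) = 6.391901
PPI_blend = 0.56 * 6.416283 + 0.44 * 6.391901 = 6.405555
PP_blend = 6.405555^3 - 273.15 = 262.8272 - 273.15 = -10.32

-10.32 degC


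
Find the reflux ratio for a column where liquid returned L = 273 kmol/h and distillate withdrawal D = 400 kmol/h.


Reflux ratio definition: R = L / D (liquid returned / distillate withdrawn)
L = 273 kmol/h, D = 400 kmol/h
R = 273 / 400 = 0.6825

0.6825


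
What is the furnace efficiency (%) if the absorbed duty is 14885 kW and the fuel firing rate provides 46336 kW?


Furnace efficiency = Q_absorbed / Q_fuel * 100
= 14885 / 46336 * 100 = 32.12

32.12 %


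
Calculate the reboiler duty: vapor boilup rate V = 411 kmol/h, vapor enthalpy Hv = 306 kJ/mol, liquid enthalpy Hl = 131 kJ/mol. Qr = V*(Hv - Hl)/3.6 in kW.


Qr = 411 * (306 - 131) / 3.6 = 411 * 175 / 3.6 = 19980

19980 kW


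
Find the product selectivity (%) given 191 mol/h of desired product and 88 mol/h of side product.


Selectivity = desired / (desired + undesired) * 100
Total products = 191 + 88 = 279 mol/h
S = 191 / 279 * 100
= 0.6846 * 100
= 68.46 %

68.46 %


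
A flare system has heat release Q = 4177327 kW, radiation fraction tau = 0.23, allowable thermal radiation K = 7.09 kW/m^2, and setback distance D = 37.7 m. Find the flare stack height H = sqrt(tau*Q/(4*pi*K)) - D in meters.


tau*Q/(4*pi*K) = 0.23 * 4177327 / (4 * pi * 7.09) = 10783.8
sqrt(10783.8) = 103.845
H = 103.845 - 37.7 = 66.14

66.14 m


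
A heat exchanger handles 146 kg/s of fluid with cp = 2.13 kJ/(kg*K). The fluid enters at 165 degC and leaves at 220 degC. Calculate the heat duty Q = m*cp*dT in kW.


Q = m_dot * cp * delta_T
delta_T = 220 - 165 = 55 K
Q = 146 * 2.13 * 55
= 310.98 * 55
= 17103.9 kW

17103.9 kW


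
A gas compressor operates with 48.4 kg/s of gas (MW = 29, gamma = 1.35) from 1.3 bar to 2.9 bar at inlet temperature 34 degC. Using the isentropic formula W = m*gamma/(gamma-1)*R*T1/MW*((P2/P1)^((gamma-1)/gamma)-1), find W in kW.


Isentropic work: W = m*(gamma/(gamma-1))*(R*T1/MW)*((P2/P1)^((gamma-1)/gamma) - 1)
T1 = 34 + 273.15 = 307.15 K
Pressure ratio = 2.9 / 1.3 = 2.23077
Exponent = (1.35 - 1)/1.35 = 0.259259
(P2/P1)^exp - 1 = 2.23077^0.259259 - 1 = 0.231232
W = 48.4 * 1.35 / 0.35 * 8.314 * 307.15 / 29 * 0.231232 = 3801

3801 kW


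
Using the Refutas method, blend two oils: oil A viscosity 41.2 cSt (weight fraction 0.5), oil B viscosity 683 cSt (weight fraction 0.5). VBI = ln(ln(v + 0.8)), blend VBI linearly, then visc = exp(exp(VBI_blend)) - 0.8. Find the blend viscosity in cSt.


Refutas method: VBN_i = 14.534*ln(ln(visc_i + 0.8)) + 10.975, blended linearly by mass fraction; since VBN is linear in VBI_i = ln(ln(visc_i + 0.8)) and the fractions sum to 1, blend VBI directly: visc = exp(exp(VBI_blend)) - 0.8
VBI_1 = ln(ln(41.2 + 0.8)) = 1.31846
VBI_2 = ln(ln(683 + 0.8)) = 1.87605
VBI_blend = 0.5 * 1.31846 + 0.5 * 1.87605 = 1.59726
visc_blend = exp(exp(1.59726)) - 0.8 = 138.9

138.9 cSt


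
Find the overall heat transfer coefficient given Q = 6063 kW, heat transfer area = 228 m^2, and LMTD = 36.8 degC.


From Q = U*A*LMTD, U = Q / (A * LMTD)
U = 6063 / (228 * 36.8) = 6063 / 8390.4 = 0.7226

0.7226 kW/(m^2*K)


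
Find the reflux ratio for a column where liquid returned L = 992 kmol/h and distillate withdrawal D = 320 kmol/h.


Reflux ratio definition: R = L / D (liquid returned / distillate withdrawn)
L = 992 kmol/h, D = 320 kmol/h
R = 992 / 320 = 3.100

3.100


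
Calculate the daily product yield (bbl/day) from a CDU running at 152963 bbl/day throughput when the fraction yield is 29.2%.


Crude throughput = 152963 bbl/day
Fraction yield = 29.2%
yield = throughput * fraction / 100
yield = 152963 * 29.2 / 100 = 44665.196

44665.196 bbl/day


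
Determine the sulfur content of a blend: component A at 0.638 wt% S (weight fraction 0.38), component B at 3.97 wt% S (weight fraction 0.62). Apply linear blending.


Linear sulfur blending: S_blend = x1*S1 + x2*S2
Contribution 1: 0.38 * 0.638 = 0.24244 wt%
Contribution 2: 0.62 * 3.97 = 2.4614 wt%
S_blend = 0.24244 + 2.4614 = 2.70384

2.70384 wt%


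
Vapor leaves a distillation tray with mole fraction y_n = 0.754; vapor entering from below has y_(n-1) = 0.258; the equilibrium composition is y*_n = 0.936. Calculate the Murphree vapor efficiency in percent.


Murphree vapor efficiency: EMV = (y_n - y_(n-1)) / (y*_n - y_(n-1)) * 100
EMV = (0.754 - 0.258) / (0.936 - 0.258) * 100 = 0.496 / 0.678 * 100 = 73.16

73.16 %


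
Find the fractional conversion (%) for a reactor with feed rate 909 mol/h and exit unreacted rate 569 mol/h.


X = (F_in - F_out) / F_in * 100
Moles reacted = 909 - 569 = 340
X = 340 / 909 * 100
= 0.3740 * 100
= 37.40 %

37.40 %
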